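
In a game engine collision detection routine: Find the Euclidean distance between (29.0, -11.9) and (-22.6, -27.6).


dx=-51.6, dy=-15.7
d^2 = (-51.6)^2 + (-15.7)^2 = 2909.05
d = sqrt(2909.05) = 53.9356

53.9356


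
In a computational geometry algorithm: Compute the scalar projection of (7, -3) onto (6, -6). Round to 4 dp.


u.v = 60, |v| = sqrt(72) = 8.4853
Scalar projection = u.v / |v| = 60 / sqrt(72) = 7.0711

7.0711


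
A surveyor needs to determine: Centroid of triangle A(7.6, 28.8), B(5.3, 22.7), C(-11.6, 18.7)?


Centroid = ((x_A+x_B+x_C)/3, (y_A+y_B+y_C)/3)
= ((7.6+5.3+(-11.6))/3, (28.8+22.7+18.7)/3)
= (0.4333, 23.4)

(0.4333, 23.4)


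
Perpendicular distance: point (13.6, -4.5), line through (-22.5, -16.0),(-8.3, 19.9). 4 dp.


|cross product| = 1132.69
|line direction| = sqrt(1490.45) = 38.6063
Distance = 1132.69/sqrt(1490.45) = 29.3395

29.3395


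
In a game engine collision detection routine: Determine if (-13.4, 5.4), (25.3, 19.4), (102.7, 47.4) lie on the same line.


Cross product: (25.3-(-13.4))*(47.4-5.4) - (19.4-5.4)*(102.7-(-13.4))
= 0

Yes, collinear


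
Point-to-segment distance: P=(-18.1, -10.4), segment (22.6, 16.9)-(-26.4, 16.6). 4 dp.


Project P onto AB: t = 0.834 (clamped to [0,1])
Closest point on segment: (-18.2656, 16.6498)
Distance: 27.0503

27.0503


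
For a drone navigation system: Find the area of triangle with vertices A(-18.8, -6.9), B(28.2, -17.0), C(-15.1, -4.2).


Area = |x_A(y_B-y_C) + x_B(y_C-y_A) + x_C(y_A-y_B)|/2
= |240.64 + 76.14 + (-152.51)|/2
= 164.27/2 = 82.135

82.135


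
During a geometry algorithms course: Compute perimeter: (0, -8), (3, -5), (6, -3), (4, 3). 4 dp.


Sides: (0, -8)->(3, -5): sqrt(18) = 4.242641, (3, -5)->(6, -3): sqrt(13) = 3.605551, (6, -3)->(4, 3): sqrt(40) = 6.324555, (4, 3)->(0, -8): sqrt(137) = 11.7047
Sum = 25.877447
Perimeter = 25.8774

25.8774


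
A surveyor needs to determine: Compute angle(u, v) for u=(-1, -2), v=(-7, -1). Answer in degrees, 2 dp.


u.v = 9, |u| = sqrt(5) = 2.2361, |v| = sqrt(50) = 7.0711
cos(theta) = u.v/(|u||v|) = 9/sqrt(250) = 0.56921
theta = acos(0.56921) = 55.3 degrees

55.3 degrees


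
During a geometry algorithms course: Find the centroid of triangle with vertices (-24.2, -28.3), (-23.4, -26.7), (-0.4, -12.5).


Centroid = ((x_A+x_B+x_C)/3, (y_A+y_B+y_C)/3)
= (((-24.2)+(-23.4)+(-0.4))/3, ((-28.3)+(-26.7)+(-12.5))/3)
= (-16, -22.5)

(-16, -22.5)


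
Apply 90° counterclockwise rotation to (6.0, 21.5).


90° CCW: (x,y) -> (-y, x)
(6,21.5) -> (-21.5, 6)

(-21.5, 6)


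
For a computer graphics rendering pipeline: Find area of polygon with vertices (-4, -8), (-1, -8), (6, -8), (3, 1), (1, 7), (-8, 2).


Shoelace sum: ((-4)*(-8) - (-1)*(-8)) + ((-1)*(-8) - 6*(-8)) + (6*1 - 3*(-8)) + (3*7 - 1*1) + (1*2 - (-8)*7) + ((-8)*(-8) - (-4)*2)
= 260
Area = |260|/2 = 130

130


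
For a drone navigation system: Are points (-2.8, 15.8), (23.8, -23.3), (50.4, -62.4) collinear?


Cross product: (23.8-(-2.8))*((-62.4)-15.8) - ((-23.3)-15.8)*(50.4-(-2.8))
= 0

Yes, collinear


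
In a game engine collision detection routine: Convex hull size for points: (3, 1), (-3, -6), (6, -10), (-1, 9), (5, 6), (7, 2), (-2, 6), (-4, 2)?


Convex hull vertices (CCW): (-4, 2), (-3, -6), (6, -10), (7, 2), (5, 6), (-1, 9)
Count = 6

6


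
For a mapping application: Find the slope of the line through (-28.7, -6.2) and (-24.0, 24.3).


slope = (y2-y1)/(x2-x1) = (24.3-(-6.2))/((-24)-(-28.7)) = 30.5/4.7 = 6.4894

6.4894


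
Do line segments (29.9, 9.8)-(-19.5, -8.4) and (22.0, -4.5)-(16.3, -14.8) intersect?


Cross products: d1=-0.14, d2=-405.22, d3=562.64, d4=967.72
d1*d2 < 0 and d3*d4 < 0? no

No, they don't intersect


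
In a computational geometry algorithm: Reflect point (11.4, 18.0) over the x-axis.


Reflection over x-axis: (x,y) -> (x,-y)
(11.4, 18) -> (11.4, -18)

(11.4, -18)


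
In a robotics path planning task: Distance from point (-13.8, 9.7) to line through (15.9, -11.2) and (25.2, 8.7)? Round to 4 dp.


|cross product| = 785.4
|line direction| = sqrt(482.5) = 21.9659
Distance = 785.4/sqrt(482.5) = 35.7554

35.7554


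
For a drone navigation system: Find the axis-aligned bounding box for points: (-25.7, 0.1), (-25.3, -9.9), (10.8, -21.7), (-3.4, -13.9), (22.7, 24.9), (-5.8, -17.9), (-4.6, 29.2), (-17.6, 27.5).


x range: [-25.7, 22.7]
y range: [-21.7, 29.2]
Bounding box: (-25.7,-21.7) to (22.7,29.2)

(-25.7,-21.7) to (22.7,29.2)


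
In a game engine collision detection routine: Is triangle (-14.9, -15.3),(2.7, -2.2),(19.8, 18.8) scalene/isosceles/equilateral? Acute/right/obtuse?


Side lengths squared: AB^2=481.37, BC^2=733.41, CA^2=2366.9
Sorted: [481.37, 733.41, 2366.9]
By sides: Scalene, By angles: Obtuse

Scalene, Obtuse


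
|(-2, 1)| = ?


|u| = sqrt((-2)^2 + 1^2) = sqrt(5) = 2.2361

2.2361


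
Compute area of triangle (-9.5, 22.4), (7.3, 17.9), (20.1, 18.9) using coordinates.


Area = |x_A(y_B-y_C) + x_B(y_C-y_A) + x_C(y_A-y_B)|/2
= |9.5 + (-25.55) + 90.45|/2
= 74.4/2 = 37.2

37.2


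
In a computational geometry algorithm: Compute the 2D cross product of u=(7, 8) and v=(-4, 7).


u x v = u_x*v_y - u_y*v_x = 7*7 - 8*(-4)
= 49 - (-32) = 81

81


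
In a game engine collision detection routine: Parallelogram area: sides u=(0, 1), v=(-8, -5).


|u x v| = |0*(-5) - 1*(-8)|
= |0 - (-8)| = 8

8


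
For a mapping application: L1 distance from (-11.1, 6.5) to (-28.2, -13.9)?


|(-11.1)-(-28.2)| + |6.5-(-13.9)| = 17.1 + 20.4 = 37.5

37.5


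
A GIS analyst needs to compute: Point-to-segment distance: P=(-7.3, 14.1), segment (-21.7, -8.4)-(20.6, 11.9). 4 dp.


Project P onto AB: t = 0.4842 (clamped to [0,1])
Closest point on segment: (-1.2191, 1.4289)
Distance: 14.0547

14.0547


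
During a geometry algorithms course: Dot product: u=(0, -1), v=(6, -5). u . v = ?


u . v = u_x*v_x + u_y*v_y = 0*6 + (-1)*(-5)
= 0 + 5 = 5

5


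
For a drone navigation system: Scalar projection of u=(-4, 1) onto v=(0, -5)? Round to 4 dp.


u.v = -5, |v| = sqrt(25) = 5
Scalar projection = u.v / |v| = -5 / sqrt(25) = -1

-1


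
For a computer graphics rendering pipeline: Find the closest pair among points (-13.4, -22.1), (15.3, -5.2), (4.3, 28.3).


d(P0,P1) = 33.3062, d(P0,P2) = 53.4177, d(P1,P2) = 35.2598
Closest: P0 and P1

Closest pair: (-13.4, -22.1) and (15.3, -5.2), distance = 33.3062


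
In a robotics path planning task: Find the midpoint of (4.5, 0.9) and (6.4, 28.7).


M = ((4.5+6.4)/2, (0.9+28.7)/2)
= (5.45, 14.8)

(5.45, 14.8)


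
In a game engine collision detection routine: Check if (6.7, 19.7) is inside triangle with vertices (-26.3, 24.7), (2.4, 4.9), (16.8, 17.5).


Cross products: AB x AP = 509.9, BC x BP = 158.94, CA x CP = -22.1
All same sign? no

No, outside


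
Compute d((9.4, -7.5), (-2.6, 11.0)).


dx=-12, dy=18.5
d^2 = (-12)^2 + 18.5^2 = 486.25
d = sqrt(486.25) = 22.0511

22.0511


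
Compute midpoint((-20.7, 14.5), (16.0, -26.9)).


M = (((-20.7)+16)/2, (14.5+(-26.9))/2)
= (-2.35, -6.2)

(-2.35, -6.2)


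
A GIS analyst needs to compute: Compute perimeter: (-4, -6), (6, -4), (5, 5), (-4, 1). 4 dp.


Sides: (-4, -6)->(6, -4): sqrt(104) = 10.198039, (6, -4)->(5, 5): sqrt(82) = 9.055385, (5, 5)->(-4, 1): sqrt(97) = 9.848858, (-4, 1)->(-4, -6): sqrt(49) = 7
Sum = 36.102282
Perimeter = 36.1023

36.1023


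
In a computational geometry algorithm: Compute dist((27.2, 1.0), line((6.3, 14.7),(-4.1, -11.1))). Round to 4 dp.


|cross product| = 681.7
|line direction| = sqrt(773.8) = 27.8173
Distance = 681.7/sqrt(773.8) = 24.5064

24.5064


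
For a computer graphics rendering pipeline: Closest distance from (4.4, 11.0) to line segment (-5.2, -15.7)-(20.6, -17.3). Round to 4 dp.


Project P onto AB: t = 0.3067 (clamped to [0,1])
Closest point on segment: (2.7138, -16.1908)
Distance: 27.243

27.243


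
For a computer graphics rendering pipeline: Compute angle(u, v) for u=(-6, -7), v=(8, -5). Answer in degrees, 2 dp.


u.v = -13, |u| = sqrt(85) = 9.2195, |v| = sqrt(89) = 9.434
cos(theta) = u.v/(|u||v|) = -13/sqrt(7565) = -0.149465
theta = acos(-0.149465) = 98.6 degrees

98.6 degrees


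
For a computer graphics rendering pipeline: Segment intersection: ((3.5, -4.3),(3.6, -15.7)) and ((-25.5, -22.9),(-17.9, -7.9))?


Cross products: d1=-293.64, d2=-381.78, d3=-332.46, d4=-244.32
d1*d2 < 0 and d3*d4 < 0? no

No, they don't intersect


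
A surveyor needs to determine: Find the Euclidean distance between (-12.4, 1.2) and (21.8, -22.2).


dx=34.2, dy=-23.4
d^2 = 34.2^2 + (-23.4)^2 = 1717.2
d = sqrt(1717.2) = 41.4391

41.4391


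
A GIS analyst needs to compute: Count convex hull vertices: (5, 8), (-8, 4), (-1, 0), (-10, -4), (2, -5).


Convex hull vertices (CCW): (-10, -4), (2, -5), (5, 8), (-8, 4)
Count = 4

4


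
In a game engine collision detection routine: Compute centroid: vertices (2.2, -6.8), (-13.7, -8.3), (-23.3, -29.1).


Centroid = ((x_A+x_B+x_C)/3, (y_A+y_B+y_C)/3)
= ((2.2+(-13.7)+(-23.3))/3, ((-6.8)+(-8.3)+(-29.1))/3)
= (-11.6, -14.7333)

(-11.6, -14.7333)


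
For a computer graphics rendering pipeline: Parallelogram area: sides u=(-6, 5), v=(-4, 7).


|u x v| = |(-6)*7 - 5*(-4)|
= |(-42) - (-20)| = 22

22


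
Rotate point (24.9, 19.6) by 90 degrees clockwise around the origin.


90° CW: (x,y) -> (y, -x)
(24.9,19.6) -> (19.6, -24.9)

(19.6, -24.9)


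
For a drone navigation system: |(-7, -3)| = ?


|u| = sqrt((-7)^2 + (-3)^2) = sqrt(58) = 7.6158

7.6158


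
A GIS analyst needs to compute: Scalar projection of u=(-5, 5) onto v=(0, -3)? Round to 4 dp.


u.v = -15, |v| = sqrt(9) = 3
Scalar projection = u.v / |v| = -15 / sqrt(9) = -5

-5


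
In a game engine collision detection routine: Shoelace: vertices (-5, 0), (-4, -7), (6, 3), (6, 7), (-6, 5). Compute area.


Shoelace sum: ((-5)*(-7) - (-4)*0) + ((-4)*3 - 6*(-7)) + (6*7 - 6*3) + (6*5 - (-6)*7) + ((-6)*0 - (-5)*5)
= 186
Area = |186|/2 = 93

93


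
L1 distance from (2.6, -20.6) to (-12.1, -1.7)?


|2.6-(-12.1)| + |(-20.6)-(-1.7)| = 14.7 + 18.9 = 33.6

33.6


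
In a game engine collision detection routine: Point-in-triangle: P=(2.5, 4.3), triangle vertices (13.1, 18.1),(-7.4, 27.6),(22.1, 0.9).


Cross products: AB x AP = 383.6, BC x BP = -423.02, CA x CP = 306.52
All same sign? no

No, outside


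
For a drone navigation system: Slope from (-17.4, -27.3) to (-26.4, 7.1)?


slope = (y2-y1)/(x2-x1) = (7.1-(-27.3))/((-26.4)-(-17.4)) = 34.4/(-9) = -3.8222

-3.8222


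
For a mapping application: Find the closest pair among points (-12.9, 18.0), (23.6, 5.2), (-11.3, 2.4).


d(P0,P1) = 38.6793, d(P0,P2) = 15.6818, d(P1,P2) = 35.0121
Closest: P0 and P2

Closest pair: (-12.9, 18.0) and (-11.3, 2.4), distance = 15.6818


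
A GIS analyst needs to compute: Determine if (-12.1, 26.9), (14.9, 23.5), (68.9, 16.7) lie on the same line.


Cross product: (14.9-(-12.1))*(16.7-26.9) - (23.5-26.9)*(68.9-(-12.1))
= 0

Yes, collinear


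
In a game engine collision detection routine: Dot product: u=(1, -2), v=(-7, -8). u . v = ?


u . v = u_x*v_x + u_y*v_y = 1*(-7) + (-2)*(-8)
= (-7) + 16 = 9

9


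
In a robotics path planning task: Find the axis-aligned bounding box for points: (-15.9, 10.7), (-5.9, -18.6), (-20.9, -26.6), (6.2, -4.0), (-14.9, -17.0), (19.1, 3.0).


x range: [-20.9, 19.1]
y range: [-26.6, 10.7]
Bounding box: (-20.9,-26.6) to (19.1,10.7)

(-20.9,-26.6) to (19.1,10.7)


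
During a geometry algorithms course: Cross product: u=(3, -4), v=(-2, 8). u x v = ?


u x v = u_x*v_y - u_y*v_x = 3*8 - (-4)*(-2)
= 24 - 8 = 16

16


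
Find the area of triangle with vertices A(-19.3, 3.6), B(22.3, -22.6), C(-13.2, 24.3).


Area = |x_A(y_B-y_C) + x_B(y_C-y_A) + x_C(y_A-y_B)|/2
= |905.17 + 461.61 + (-345.84)|/2
= 1020.94/2 = 510.47

510.47


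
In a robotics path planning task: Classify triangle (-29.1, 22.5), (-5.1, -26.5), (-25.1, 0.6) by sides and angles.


Side lengths squared: AB^2=2977, BC^2=1134.41, CA^2=495.61
Sorted: [495.61, 1134.41, 2977]
By sides: Scalene, By angles: Obtuse

Scalene, Obtuse


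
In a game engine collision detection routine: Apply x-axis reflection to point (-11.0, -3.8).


Reflection over x-axis: (x,y) -> (x,-y)
(-11, -3.8) -> (-11, 3.8)

(-11, 3.8)


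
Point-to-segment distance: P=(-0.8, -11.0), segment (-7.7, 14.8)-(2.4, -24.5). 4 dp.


Project P onto AB: t = 0.6581 (clamped to [0,1])
Closest point on segment: (-1.0528, -11.065)
Distance: 0.261

0.261


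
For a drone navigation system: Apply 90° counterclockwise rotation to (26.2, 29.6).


90° CCW: (x,y) -> (-y, x)
(26.2,29.6) -> (-29.6, 26.2)

(-29.6, 26.2)


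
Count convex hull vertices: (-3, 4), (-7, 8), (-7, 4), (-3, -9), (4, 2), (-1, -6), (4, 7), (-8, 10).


Convex hull vertices (CCW): (-8, 10), (-7, 4), (-3, -9), (-1, -6), (4, 2), (4, 7)
Count = 6

6


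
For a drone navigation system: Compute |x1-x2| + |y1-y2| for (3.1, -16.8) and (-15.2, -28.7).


|3.1-(-15.2)| + |(-16.8)-(-28.7)| = 18.3 + 11.9 = 30.2

30.2


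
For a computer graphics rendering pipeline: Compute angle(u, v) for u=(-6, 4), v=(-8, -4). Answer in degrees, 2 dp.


u.v = 32, |u| = sqrt(52) = 7.2111, |v| = sqrt(80) = 8.9443
cos(theta) = u.v/(|u||v|) = 32/sqrt(4160) = 0.496139
theta = acos(0.496139) = 60.26 degrees

60.26 degrees


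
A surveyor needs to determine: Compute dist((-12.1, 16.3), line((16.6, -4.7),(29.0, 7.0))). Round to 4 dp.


|cross product| = 596.19
|line direction| = sqrt(290.65) = 17.0485
Distance = 596.19/sqrt(290.65) = 34.9703

34.9703


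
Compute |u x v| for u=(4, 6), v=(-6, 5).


|u x v| = |4*5 - 6*(-6)|
= |20 - (-36)| = 56

56


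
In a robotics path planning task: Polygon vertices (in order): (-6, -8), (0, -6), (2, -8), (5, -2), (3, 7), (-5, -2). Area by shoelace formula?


Shoelace sum: ((-6)*(-6) - 0*(-8)) + (0*(-8) - 2*(-6)) + (2*(-2) - 5*(-8)) + (5*7 - 3*(-2)) + (3*(-2) - (-5)*7) + ((-5)*(-8) - (-6)*(-2))
= 182
Area = |182|/2 = 91

91


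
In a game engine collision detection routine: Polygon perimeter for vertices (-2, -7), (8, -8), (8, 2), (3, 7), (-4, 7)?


Sides: (-2, -7)->(8, -8): sqrt(101) = 10.049876, (8, -8)->(8, 2): sqrt(100) = 10, (8, 2)->(3, 7): sqrt(50) = 7.071068, (3, 7)->(-4, 7): sqrt(49) = 7, (-4, 7)->(-2, -7): sqrt(200) = 14.142136
Sum = 48.26308
Perimeter = 48.2631

48.2631


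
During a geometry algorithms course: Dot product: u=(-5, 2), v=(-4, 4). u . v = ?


u . v = u_x*v_x + u_y*v_y = (-5)*(-4) + 2*4
= 20 + 8 = 28

28


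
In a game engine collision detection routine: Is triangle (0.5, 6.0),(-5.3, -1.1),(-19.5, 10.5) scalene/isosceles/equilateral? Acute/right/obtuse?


Side lengths squared: AB^2=84.05, BC^2=336.2, CA^2=420.25
Sorted: [84.05, 336.2, 420.25]
By sides: Scalene, By angles: Right

Scalene, Right


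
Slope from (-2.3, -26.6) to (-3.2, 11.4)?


slope = (y2-y1)/(x2-x1) = (11.4-(-26.6))/((-3.2)-(-2.3)) = 38/(-0.9) = -42.2222

-42.2222


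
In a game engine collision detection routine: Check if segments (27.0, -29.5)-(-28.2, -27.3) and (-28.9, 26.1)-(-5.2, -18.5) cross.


Cross products: d1=1175.42, d2=-1234.36, d3=-2946.14, d4=-536.36
d1*d2 < 0 and d3*d4 < 0? no

No, they don't intersect


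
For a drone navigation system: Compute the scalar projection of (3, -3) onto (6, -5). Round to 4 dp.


u.v = 33, |v| = sqrt(61) = 7.8102
Scalar projection = u.v / |v| = 33 / sqrt(61) = 4.2252

4.2252


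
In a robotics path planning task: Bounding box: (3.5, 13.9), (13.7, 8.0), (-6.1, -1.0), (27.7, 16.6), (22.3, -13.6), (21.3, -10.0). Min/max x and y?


x range: [-6.1, 27.7]
y range: [-13.6, 16.6]
Bounding box: (-6.1,-13.6) to (27.7,16.6)

(-6.1,-13.6) to (27.7,16.6)


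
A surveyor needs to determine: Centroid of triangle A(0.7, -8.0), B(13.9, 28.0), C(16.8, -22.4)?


Centroid = ((x_A+x_B+x_C)/3, (y_A+y_B+y_C)/3)
= ((0.7+13.9+16.8)/3, ((-8)+28+(-22.4))/3)
= (10.4667, -0.8)

(10.4667, -0.8)


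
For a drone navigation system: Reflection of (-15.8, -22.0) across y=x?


Reflection over y=x: (x,y) -> (y,x)
(-15.8, -22) -> (-22, -15.8)

(-22, -15.8)


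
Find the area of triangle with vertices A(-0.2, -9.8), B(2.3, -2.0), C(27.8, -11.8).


Area = |x_A(y_B-y_C) + x_B(y_C-y_A) + x_C(y_A-y_B)|/2
= |(-1.96) + (-4.6) + (-216.84)|/2
= 223.4/2 = 111.7

111.7


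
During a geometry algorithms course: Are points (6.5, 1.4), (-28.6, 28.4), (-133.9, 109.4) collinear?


Cross product: ((-28.6)-6.5)*(109.4-1.4) - (28.4-1.4)*((-133.9)-6.5)
= 0

Yes, collinear


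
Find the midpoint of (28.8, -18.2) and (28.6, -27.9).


M = ((28.8+28.6)/2, ((-18.2)+(-27.9))/2)
= (28.7, -23.05)

(28.7, -23.05)


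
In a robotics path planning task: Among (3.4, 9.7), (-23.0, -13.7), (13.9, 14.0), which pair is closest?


d(P0,P1) = 35.2778, d(P0,P2) = 11.3464, d(P1,P2) = 46.14
Closest: P0 and P2

Closest pair: (3.4, 9.7) and (13.9, 14.0), distance = 11.3464


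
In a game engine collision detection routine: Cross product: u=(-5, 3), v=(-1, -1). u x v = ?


u x v = u_x*v_y - u_y*v_x = (-5)*(-1) - 3*(-1)
= 5 - (-3) = 8

8


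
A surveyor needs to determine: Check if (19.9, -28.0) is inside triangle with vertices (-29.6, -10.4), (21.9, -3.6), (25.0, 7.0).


Cross products: AB x AP = -1243, BC x BP = -54.44, CA x CP = 1822.26
All same sign? no

No, outside


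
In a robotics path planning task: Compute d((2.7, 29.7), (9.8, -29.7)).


dx=7.1, dy=-59.4
d^2 = 7.1^2 + (-59.4)^2 = 3578.77
d = sqrt(3578.77) = 59.8228

59.8228


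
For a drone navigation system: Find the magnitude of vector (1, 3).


|u| = sqrt(1^2 + 3^2) = sqrt(10) = 3.1623

3.1623


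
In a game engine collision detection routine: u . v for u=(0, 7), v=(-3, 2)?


u . v = u_x*v_x + u_y*v_y = 0*(-3) + 7*2
= 0 + 14 = 14

14


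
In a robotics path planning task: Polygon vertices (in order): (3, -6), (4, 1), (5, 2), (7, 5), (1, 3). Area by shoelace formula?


Shoelace sum: (3*1 - 4*(-6)) + (4*2 - 5*1) + (5*5 - 7*2) + (7*3 - 1*5) + (1*(-6) - 3*3)
= 42
Area = |42|/2 = 21

21


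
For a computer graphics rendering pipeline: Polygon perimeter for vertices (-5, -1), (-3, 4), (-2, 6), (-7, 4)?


Sides: (-5, -1)->(-3, 4): sqrt(29) = 5.385165, (-3, 4)->(-2, 6): sqrt(5) = 2.236068, (-2, 6)->(-7, 4): sqrt(29) = 5.385165, (-7, 4)->(-5, -1): sqrt(29) = 5.385165
Sum = 18.391563
Perimeter = 18.3916

18.3916


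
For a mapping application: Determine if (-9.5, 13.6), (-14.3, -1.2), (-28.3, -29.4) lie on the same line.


Cross product: ((-14.3)-(-9.5))*((-29.4)-13.6) - ((-1.2)-13.6)*((-28.3)-(-9.5))
= -71.84

No, not collinear


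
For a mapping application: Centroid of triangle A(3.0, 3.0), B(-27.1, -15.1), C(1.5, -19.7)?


Centroid = ((x_A+x_B+x_C)/3, (y_A+y_B+y_C)/3)
= ((3+(-27.1)+1.5)/3, (3+(-15.1)+(-19.7))/3)
= (-7.5333, -10.6)

(-7.5333, -10.6)


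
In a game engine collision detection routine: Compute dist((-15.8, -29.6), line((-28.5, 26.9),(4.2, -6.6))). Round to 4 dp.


|cross product| = 1422.1
|line direction| = sqrt(2191.54) = 46.8139
Distance = 1422.1/sqrt(2191.54) = 30.3777

30.3777


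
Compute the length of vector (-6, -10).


|u| = sqrt((-6)^2 + (-10)^2) = sqrt(136) = 11.6619

11.6619


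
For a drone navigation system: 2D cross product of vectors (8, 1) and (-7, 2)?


u x v = u_x*v_y - u_y*v_x = 8*2 - 1*(-7)
= 16 - (-7) = 23

23


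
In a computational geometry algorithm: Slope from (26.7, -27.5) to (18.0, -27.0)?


slope = (y2-y1)/(x2-x1) = ((-27)-(-27.5))/(18-26.7) = 0.5/(-8.7) = -0.0575

-0.0575


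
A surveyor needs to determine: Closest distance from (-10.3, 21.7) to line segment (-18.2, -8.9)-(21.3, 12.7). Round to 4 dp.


Project P onto AB: t = 0.4801 (clamped to [0,1])
Closest point on segment: (0.7628, 1.4695)
Distance: 23.0577

23.0577


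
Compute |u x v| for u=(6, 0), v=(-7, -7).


|u x v| = |6*(-7) - 0*(-7)|
= |(-42) - 0| = 42

42


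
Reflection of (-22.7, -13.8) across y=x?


Reflection over y=x: (x,y) -> (y,x)
(-22.7, -13.8) -> (-13.8, -22.7)

(-13.8, -22.7)


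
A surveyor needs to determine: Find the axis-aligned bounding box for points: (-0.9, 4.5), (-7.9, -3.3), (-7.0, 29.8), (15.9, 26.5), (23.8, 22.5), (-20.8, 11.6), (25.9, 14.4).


x range: [-20.8, 25.9]
y range: [-3.3, 29.8]
Bounding box: (-20.8,-3.3) to (25.9,29.8)

(-20.8,-3.3) to (25.9,29.8)


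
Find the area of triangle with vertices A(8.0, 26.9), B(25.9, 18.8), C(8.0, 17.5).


Area = |x_A(y_B-y_C) + x_B(y_C-y_A) + x_C(y_A-y_B)|/2
= |10.4 + (-243.46) + 64.8|/2
= 168.26/2 = 84.13

84.13


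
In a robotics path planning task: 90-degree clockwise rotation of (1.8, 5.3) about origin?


90° CW: (x,y) -> (y, -x)
(1.8,5.3) -> (5.3, -1.8)

(5.3, -1.8)


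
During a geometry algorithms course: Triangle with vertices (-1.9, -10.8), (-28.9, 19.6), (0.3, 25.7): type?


Side lengths squared: AB^2=1653.16, BC^2=889.85, CA^2=1337.09
Sorted: [889.85, 1337.09, 1653.16]
By sides: Scalene, By angles: Acute

Scalene, Acute


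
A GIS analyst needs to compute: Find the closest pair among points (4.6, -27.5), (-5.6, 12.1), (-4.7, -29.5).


d(P0,P1) = 40.8925, d(P0,P2) = 9.5126, d(P1,P2) = 41.6097
Closest: P0 and P2

Closest pair: (4.6, -27.5) and (-4.7, -29.5), distance = 9.5126


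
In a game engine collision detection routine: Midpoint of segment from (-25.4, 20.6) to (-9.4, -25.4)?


M = (((-25.4)+(-9.4))/2, (20.6+(-25.4))/2)
= (-17.4, -2.4)

(-17.4, -2.4)


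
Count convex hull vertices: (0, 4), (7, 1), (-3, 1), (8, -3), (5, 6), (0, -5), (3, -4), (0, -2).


Convex hull vertices (CCW): (-3, 1), (0, -5), (8, -3), (7, 1), (5, 6), (0, 4)
Count = 6

6


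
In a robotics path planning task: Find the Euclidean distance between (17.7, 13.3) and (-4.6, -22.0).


dx=-22.3, dy=-35.3
d^2 = (-22.3)^2 + (-35.3)^2 = 1743.38
d = sqrt(1743.38) = 41.7538

41.7538


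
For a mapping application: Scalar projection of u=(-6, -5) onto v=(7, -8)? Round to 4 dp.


u.v = -2, |v| = sqrt(113) = 10.6301
Scalar projection = u.v / |v| = -2 / sqrt(113) = -0.1881

-0.1881


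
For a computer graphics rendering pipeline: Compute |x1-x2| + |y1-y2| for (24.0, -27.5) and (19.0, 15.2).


|24-19| + |(-27.5)-15.2| = 5 + 42.7 = 47.7

47.7


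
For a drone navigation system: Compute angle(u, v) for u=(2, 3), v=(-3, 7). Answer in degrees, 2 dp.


u.v = 15, |u| = sqrt(13) = 3.6056, |v| = sqrt(58) = 7.6158
cos(theta) = u.v/(|u||v|) = 15/sqrt(754) = 0.546268
theta = acos(0.546268) = 56.89 degrees

56.89 degrees


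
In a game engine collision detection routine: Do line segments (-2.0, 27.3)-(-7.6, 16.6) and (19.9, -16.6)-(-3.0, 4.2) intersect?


Cross products: d1=-549.79, d2=-188.28, d3=480.17, d4=118.66
d1*d2 < 0 and d3*d4 < 0? no

No, they don't intersect


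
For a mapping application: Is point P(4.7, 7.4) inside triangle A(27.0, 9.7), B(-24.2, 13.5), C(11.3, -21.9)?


Cross products: AB x AP = 202.5, BC x BP = 806.51, CA x CP = 668.57
All same sign? yes

Yes, inside


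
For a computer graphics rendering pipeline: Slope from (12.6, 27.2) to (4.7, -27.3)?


slope = (y2-y1)/(x2-x1) = ((-27.3)-27.2)/(4.7-12.6) = (-54.5)/(-7.9) = 6.8987

6.8987


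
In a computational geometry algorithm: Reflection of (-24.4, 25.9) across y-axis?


Reflection over y-axis: (x,y) -> (-x,y)
(-24.4, 25.9) -> (24.4, 25.9)

(24.4, 25.9)


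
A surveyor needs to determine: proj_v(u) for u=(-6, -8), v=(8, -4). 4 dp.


u.v = -16, |v| = sqrt(80) = 8.9443
Scalar projection = u.v / |v| = -16 / sqrt(80) = -1.7889

-1.7889


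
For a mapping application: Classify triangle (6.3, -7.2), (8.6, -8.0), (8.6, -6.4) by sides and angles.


Side lengths squared: AB^2=5.93, BC^2=2.56, CA^2=5.93
Sorted: [2.56, 5.93, 5.93]
By sides: Isosceles, By angles: Acute

Isosceles, Acute


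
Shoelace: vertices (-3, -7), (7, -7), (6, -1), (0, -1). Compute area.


Shoelace sum: ((-3)*(-7) - 7*(-7)) + (7*(-1) - 6*(-7)) + (6*(-1) - 0*(-1)) + (0*(-7) - (-3)*(-1))
= 96
Area = |96|/2 = 48

48


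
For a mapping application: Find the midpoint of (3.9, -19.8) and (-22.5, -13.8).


M = ((3.9+(-22.5))/2, ((-19.8)+(-13.8))/2)
= (-9.3, -16.8)

(-9.3, -16.8)


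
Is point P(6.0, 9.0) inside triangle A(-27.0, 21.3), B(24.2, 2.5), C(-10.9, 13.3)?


Cross products: AB x AP = -9.36, BC x BP = -31.59, CA x CP = -65.97
All same sign? yes

Yes, inside


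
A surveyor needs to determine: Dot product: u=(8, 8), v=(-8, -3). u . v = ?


u . v = u_x*v_x + u_y*v_y = 8*(-8) + 8*(-3)
= (-64) + (-24) = -88

-88


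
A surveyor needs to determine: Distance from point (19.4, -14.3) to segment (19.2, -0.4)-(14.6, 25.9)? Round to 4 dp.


Project P onto AB: t = 0 (clamped to [0,1])
Closest point on segment: (19.2, -0.4)
Distance: 13.9014

13.9014


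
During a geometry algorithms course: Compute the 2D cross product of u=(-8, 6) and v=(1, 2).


u x v = u_x*v_y - u_y*v_x = (-8)*2 - 6*1
= (-16) - 6 = -22

-22


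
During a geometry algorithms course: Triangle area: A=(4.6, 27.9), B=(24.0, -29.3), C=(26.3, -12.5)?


Area = |x_A(y_B-y_C) + x_B(y_C-y_A) + x_C(y_A-y_B)|/2
= |(-77.28) + (-969.6) + 1504.36|/2
= 457.48/2 = 228.74

228.74


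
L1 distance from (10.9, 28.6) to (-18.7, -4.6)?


|10.9-(-18.7)| + |28.6-(-4.6)| = 29.6 + 33.2 = 62.8

62.8


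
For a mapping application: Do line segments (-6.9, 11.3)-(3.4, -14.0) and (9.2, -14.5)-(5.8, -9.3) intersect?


Cross products: d1=-4, d2=28.46, d3=141.59, d4=109.13
d1*d2 < 0 and d3*d4 < 0? no

No, they don't intersect


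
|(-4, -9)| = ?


|u| = sqrt((-4)^2 + (-9)^2) = sqrt(97) = 9.8489

9.8489


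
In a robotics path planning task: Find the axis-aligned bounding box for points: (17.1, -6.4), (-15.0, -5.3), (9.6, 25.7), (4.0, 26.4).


x range: [-15, 17.1]
y range: [-6.4, 26.4]
Bounding box: (-15,-6.4) to (17.1,26.4)

(-15,-6.4) to (17.1,26.4)


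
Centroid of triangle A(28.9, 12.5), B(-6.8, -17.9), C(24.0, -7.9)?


Centroid = ((x_A+x_B+x_C)/3, (y_A+y_B+y_C)/3)
= ((28.9+(-6.8)+24)/3, (12.5+(-17.9)+(-7.9))/3)
= (15.3667, -4.4333)

(15.3667, -4.4333)


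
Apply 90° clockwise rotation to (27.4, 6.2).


90° CW: (x,y) -> (y, -x)
(27.4,6.2) -> (6.2, -27.4)

(6.2, -27.4)


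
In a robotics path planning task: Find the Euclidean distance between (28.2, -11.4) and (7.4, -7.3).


dx=-20.8, dy=4.1
d^2 = (-20.8)^2 + 4.1^2 = 449.45
d = sqrt(449.45) = 21.2002

21.2002


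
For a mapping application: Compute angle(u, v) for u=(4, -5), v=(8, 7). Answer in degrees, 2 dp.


u.v = -3, |u| = sqrt(41) = 6.4031, |v| = sqrt(113) = 10.6301
cos(theta) = u.v/(|u||v|) = -3/sqrt(4633) = -0.044075
theta = acos(-0.044075) = 92.53 degrees

92.53 degrees


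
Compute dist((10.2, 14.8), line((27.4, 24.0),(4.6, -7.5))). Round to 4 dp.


|cross product| = 332.04
|line direction| = sqrt(1512.09) = 38.8856
Distance = 332.04/sqrt(1512.09) = 8.5389

8.5389


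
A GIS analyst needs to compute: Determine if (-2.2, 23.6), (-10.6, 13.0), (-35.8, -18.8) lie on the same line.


Cross product: ((-10.6)-(-2.2))*((-18.8)-23.6) - (13-23.6)*((-35.8)-(-2.2))
= 0

Yes, collinear


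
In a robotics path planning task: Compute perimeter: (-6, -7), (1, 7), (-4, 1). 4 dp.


Sides: (-6, -7)->(1, 7): sqrt(245) = 15.652476, (1, 7)->(-4, 1): sqrt(61) = 7.81025, (-4, 1)->(-6, -7): sqrt(68) = 8.246211
Sum = 31.708937
Perimeter = 31.7089

31.7089


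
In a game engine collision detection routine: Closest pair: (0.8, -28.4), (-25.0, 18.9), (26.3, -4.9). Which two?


d(P0,P1) = 53.8788, d(P0,P2) = 34.6771, d(P1,P2) = 56.552
Closest: P0 and P2

Closest pair: (0.8, -28.4) and (26.3, -4.9), distance = 34.6771


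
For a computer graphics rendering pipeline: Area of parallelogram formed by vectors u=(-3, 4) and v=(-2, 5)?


|u x v| = |(-3)*5 - 4*(-2)|
= |(-15) - (-8)| = 7

7


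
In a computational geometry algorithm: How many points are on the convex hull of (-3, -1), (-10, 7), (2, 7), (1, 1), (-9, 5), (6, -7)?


Convex hull vertices (CCW): (-10, 7), (-9, 5), (-3, -1), (6, -7), (2, 7)
Count = 5

5


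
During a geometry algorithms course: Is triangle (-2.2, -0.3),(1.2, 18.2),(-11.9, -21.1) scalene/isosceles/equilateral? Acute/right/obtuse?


Side lengths squared: AB^2=353.81, BC^2=1716.1, CA^2=526.73
Sorted: [353.81, 526.73, 1716.1]
By sides: Scalene, By angles: Obtuse

Scalene, Obtuse


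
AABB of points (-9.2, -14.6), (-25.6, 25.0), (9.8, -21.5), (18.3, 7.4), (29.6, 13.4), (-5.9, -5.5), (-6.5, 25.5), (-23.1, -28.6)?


x range: [-25.6, 29.6]
y range: [-28.6, 25.5]
Bounding box: (-25.6,-28.6) to (29.6,25.5)

(-25.6,-28.6) to (29.6,25.5)


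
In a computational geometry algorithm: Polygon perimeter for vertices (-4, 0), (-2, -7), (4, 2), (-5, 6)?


Sides: (-4, 0)->(-2, -7): sqrt(53) = 7.28011, (-2, -7)->(4, 2): sqrt(117) = 10.816654, (4, 2)->(-5, 6): sqrt(97) = 9.848858, (-5, 6)->(-4, 0): sqrt(37) = 6.082763
Sum = 34.028385
Perimeter = 34.0284

34.0284


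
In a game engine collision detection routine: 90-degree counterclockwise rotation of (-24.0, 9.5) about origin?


90° CCW: (x,y) -> (-y, x)
(-24,9.5) -> (-9.5, -24)

(-9.5, -24)


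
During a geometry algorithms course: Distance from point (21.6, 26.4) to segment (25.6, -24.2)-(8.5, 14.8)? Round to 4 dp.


Project P onto AB: t = 1 (clamped to [0,1])
Closest point on segment: (8.5, 14.8)
Distance: 17.4977

17.4977


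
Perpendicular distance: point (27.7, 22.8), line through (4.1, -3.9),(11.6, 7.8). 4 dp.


|cross product| = 75.87
|line direction| = sqrt(193.14) = 13.8975
Distance = 75.87/sqrt(193.14) = 5.4593

5.4593


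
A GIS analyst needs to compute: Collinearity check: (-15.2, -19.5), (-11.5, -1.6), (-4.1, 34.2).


Cross product: ((-11.5)-(-15.2))*(34.2-(-19.5)) - ((-1.6)-(-19.5))*((-4.1)-(-15.2))
= 0

Yes, collinear


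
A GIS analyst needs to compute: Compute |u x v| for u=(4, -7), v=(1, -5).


|u x v| = |4*(-5) - (-7)*1|
= |(-20) - (-7)| = 13

13


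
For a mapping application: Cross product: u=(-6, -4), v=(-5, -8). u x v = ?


u x v = u_x*v_y - u_y*v_x = (-6)*(-8) - (-4)*(-5)
= 48 - 20 = 28

28


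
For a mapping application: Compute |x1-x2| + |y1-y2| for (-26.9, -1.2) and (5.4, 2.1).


|(-26.9)-5.4| + |(-1.2)-2.1| = 32.3 + 3.3 = 35.6

35.6


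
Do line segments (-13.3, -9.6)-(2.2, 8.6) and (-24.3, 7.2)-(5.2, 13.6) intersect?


Cross products: d1=-566, d2=-128.3, d3=460.6, d4=22.9
d1*d2 < 0 and d3*d4 < 0? no

No, they don't intersect


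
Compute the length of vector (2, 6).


|u| = sqrt(2^2 + 6^2) = sqrt(40) = 6.3246

6.3246


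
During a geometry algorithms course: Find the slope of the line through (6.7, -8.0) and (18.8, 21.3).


slope = (y2-y1)/(x2-x1) = (21.3-(-8))/(18.8-6.7) = 29.3/12.1 = 2.4215

2.4215


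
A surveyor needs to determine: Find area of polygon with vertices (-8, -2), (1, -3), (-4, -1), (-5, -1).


Shoelace sum: ((-8)*(-3) - 1*(-2)) + (1*(-1) - (-4)*(-3)) + ((-4)*(-1) - (-5)*(-1)) + ((-5)*(-2) - (-8)*(-1))
= 14
Area = |14|/2 = 7

7


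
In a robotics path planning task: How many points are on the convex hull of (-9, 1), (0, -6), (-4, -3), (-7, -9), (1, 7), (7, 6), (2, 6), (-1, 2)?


Convex hull vertices (CCW): (-9, 1), (-7, -9), (0, -6), (7, 6), (1, 7)
Count = 5

5


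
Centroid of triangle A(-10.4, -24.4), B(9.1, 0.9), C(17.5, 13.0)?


Centroid = ((x_A+x_B+x_C)/3, (y_A+y_B+y_C)/3)
= (((-10.4)+9.1+17.5)/3, ((-24.4)+0.9+13)/3)
= (5.4, -3.5)

(5.4, -3.5)


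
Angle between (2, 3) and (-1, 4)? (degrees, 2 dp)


u.v = 10, |u| = sqrt(13) = 3.6056, |v| = sqrt(17) = 4.1231
cos(theta) = u.v/(|u||v|) = 10/sqrt(221) = 0.672673
theta = acos(0.672673) = 47.73 degrees

47.73 degrees


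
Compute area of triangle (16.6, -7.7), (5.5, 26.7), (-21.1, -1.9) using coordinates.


Area = |x_A(y_B-y_C) + x_B(y_C-y_A) + x_C(y_A-y_B)|/2
= |474.76 + 31.9 + 725.84|/2
= 1232.5/2 = 616.25

616.25


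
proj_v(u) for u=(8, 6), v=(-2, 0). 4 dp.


u.v = -16, |v| = sqrt(4) = 2
Scalar projection = u.v / |v| = -16 / sqrt(4) = -8

-8


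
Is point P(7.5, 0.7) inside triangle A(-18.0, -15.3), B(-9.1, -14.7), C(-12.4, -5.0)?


Cross products: AB x AP = 127.1, BC x BP = -211.84, CA x CP = 173.05
All same sign? no

No, outside


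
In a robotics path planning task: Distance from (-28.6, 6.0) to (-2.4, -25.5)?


dx=26.2, dy=-31.5
d^2 = 26.2^2 + (-31.5)^2 = 1678.69
d = sqrt(1678.69) = 40.9718

40.9718


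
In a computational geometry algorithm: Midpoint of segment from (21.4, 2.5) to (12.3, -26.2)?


M = ((21.4+12.3)/2, (2.5+(-26.2))/2)
= (16.85, -11.85)

(16.85, -11.85)


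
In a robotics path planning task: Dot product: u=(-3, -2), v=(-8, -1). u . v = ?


u . v = u_x*v_x + u_y*v_y = (-3)*(-8) + (-2)*(-1)
= 24 + 2 = 26

26


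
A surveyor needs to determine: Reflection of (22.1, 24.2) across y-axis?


Reflection over y-axis: (x,y) -> (-x,y)
(22.1, 24.2) -> (-22.1, 24.2)

(-22.1, 24.2)


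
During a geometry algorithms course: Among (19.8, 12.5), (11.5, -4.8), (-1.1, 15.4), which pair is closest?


d(P0,P1) = 19.188, d(P0,P2) = 21.1002, d(P1,P2) = 23.8076
Closest: P0 and P1

Closest pair: (19.8, 12.5) and (11.5, -4.8), distance = 19.188


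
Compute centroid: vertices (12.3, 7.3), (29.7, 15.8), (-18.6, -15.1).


Centroid = ((x_A+x_B+x_C)/3, (y_A+y_B+y_C)/3)
= ((12.3+29.7+(-18.6))/3, (7.3+15.8+(-15.1))/3)
= (7.8, 2.6667)

(7.8, 2.6667)


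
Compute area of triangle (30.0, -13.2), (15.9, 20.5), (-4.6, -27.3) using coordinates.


Area = |x_A(y_B-y_C) + x_B(y_C-y_A) + x_C(y_A-y_B)|/2
= |1434 + (-224.19) + 155.02|/2
= 1364.83/2 = 682.415

682.415


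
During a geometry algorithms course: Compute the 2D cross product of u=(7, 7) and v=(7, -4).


u x v = u_x*v_y - u_y*v_x = 7*(-4) - 7*7
= (-28) - 49 = -77

-77


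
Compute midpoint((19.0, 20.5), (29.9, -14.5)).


M = ((19+29.9)/2, (20.5+(-14.5))/2)
= (24.45, 3)

(24.45, 3)


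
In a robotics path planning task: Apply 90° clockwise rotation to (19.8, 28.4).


90° CW: (x,y) -> (y, -x)
(19.8,28.4) -> (28.4, -19.8)

(28.4, -19.8)


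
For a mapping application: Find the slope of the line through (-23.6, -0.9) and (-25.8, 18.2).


slope = (y2-y1)/(x2-x1) = (18.2-(-0.9))/((-25.8)-(-23.6)) = 19.1/(-2.2) = -8.6818

-8.6818


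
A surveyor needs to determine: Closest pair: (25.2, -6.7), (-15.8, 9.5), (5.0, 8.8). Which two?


d(P0,P1) = 44.0845, d(P0,P2) = 25.4615, d(P1,P2) = 20.8118
Closest: P1 and P2

Closest pair: (-15.8, 9.5) and (5.0, 8.8), distance = 20.8118


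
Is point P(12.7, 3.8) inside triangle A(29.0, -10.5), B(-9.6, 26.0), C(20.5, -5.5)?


Cross products: AB x AP = 42.97, BC x BP = 34.23, CA x CP = 40.05
All same sign? yes

Yes, inside


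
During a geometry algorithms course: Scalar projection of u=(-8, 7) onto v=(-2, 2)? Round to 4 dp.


u.v = 30, |v| = sqrt(8) = 2.8284
Scalar projection = u.v / |v| = 30 / sqrt(8) = 10.6066

10.6066


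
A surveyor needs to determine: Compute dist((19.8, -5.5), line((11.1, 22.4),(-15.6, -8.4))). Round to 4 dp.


|cross product| = 1012.89
|line direction| = sqrt(1661.53) = 40.7619
Distance = 1012.89/sqrt(1661.53) = 24.849

24.849


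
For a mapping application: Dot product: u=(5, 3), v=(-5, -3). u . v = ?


u . v = u_x*v_x + u_y*v_y = 5*(-5) + 3*(-3)
= (-25) + (-9) = -34

-34


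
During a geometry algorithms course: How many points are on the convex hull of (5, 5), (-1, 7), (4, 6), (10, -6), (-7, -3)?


Convex hull vertices (CCW): (-7, -3), (10, -6), (5, 5), (4, 6), (-1, 7)
Count = 5

5


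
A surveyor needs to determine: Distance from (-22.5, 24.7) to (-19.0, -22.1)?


dx=3.5, dy=-46.8
d^2 = 3.5^2 + (-46.8)^2 = 2202.49
d = sqrt(2202.49) = 46.9307

46.9307


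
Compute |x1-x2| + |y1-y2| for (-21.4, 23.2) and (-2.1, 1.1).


|(-21.4)-(-2.1)| + |23.2-1.1| = 19.3 + 22.1 = 41.4

41.4


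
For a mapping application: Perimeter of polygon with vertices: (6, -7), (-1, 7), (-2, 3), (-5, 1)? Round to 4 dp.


Sides: (6, -7)->(-1, 7): sqrt(245) = 15.652476, (-1, 7)->(-2, 3): sqrt(17) = 4.123106, (-2, 3)->(-5, 1): sqrt(13) = 3.605551, (-5, 1)->(6, -7): sqrt(185) = 13.601471
Sum = 36.982604
Perimeter = 36.9826

36.9826


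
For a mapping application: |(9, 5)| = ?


|u| = sqrt(9^2 + 5^2) = sqrt(106) = 10.2956

10.2956


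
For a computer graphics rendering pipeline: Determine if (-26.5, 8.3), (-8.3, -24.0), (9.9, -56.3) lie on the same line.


Cross product: ((-8.3)-(-26.5))*((-56.3)-8.3) - ((-24)-8.3)*(9.9-(-26.5))
= 0

Yes, collinear


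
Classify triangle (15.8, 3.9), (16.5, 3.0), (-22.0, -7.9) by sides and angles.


Side lengths squared: AB^2=1.3, BC^2=1601.06, CA^2=1568.08
Sorted: [1.3, 1568.08, 1601.06]
By sides: Scalene, By angles: Obtuse

Scalene, Obtuse


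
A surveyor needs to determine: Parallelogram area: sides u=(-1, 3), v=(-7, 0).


|u x v| = |(-1)*0 - 3*(-7)|
= |0 - (-21)| = 21

21


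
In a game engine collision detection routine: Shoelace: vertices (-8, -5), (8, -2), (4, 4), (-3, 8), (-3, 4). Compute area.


Shoelace sum: ((-8)*(-2) - 8*(-5)) + (8*4 - 4*(-2)) + (4*8 - (-3)*4) + ((-3)*4 - (-3)*8) + ((-3)*(-5) - (-8)*4)
= 199
Area = |199|/2 = 99.5

99.5


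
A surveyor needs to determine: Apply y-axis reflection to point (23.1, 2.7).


Reflection over y-axis: (x,y) -> (-x,y)
(23.1, 2.7) -> (-23.1, 2.7)

(-23.1, 2.7)


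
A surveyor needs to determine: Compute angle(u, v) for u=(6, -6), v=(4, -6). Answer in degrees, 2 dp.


u.v = 60, |u| = sqrt(72) = 8.4853, |v| = sqrt(52) = 7.2111
cos(theta) = u.v/(|u||v|) = 60/sqrt(3744) = 0.980581
theta = acos(0.980581) = 11.31 degrees

11.31 degrees


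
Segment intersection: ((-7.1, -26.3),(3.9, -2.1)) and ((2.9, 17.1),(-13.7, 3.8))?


Cross products: d1=587.44, d2=332.02, d3=235.4, d4=490.82
d1*d2 < 0 and d3*d4 < 0? no

No, they don't intersect


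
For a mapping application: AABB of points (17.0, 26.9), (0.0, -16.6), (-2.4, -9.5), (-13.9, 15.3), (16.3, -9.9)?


x range: [-13.9, 17]
y range: [-16.6, 26.9]
Bounding box: (-13.9,-16.6) to (17,26.9)

(-13.9,-16.6) to (17,26.9)


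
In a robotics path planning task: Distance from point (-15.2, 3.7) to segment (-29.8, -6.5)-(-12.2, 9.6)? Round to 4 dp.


Project P onto AB: t = 0.7402 (clamped to [0,1])
Closest point on segment: (-16.7716, 5.418)
Distance: 2.3284

2.3284


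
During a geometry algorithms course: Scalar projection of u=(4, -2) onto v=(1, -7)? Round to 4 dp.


u.v = 18, |v| = sqrt(50) = 7.0711
Scalar projection = u.v / |v| = 18 / sqrt(50) = 2.5456

2.5456


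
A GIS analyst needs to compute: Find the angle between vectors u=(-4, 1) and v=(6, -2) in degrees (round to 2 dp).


u.v = -26, |u| = sqrt(17) = 4.1231, |v| = sqrt(40) = 6.3246
cos(theta) = u.v/(|u||v|) = -26/sqrt(680) = -0.997054
theta = acos(-0.997054) = 175.6 degrees

175.6 degrees


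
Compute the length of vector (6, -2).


|u| = sqrt(6^2 + (-2)^2) = sqrt(40) = 6.3246

6.3246


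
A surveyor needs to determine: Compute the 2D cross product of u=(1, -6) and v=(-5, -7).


u x v = u_x*v_y - u_y*v_x = 1*(-7) - (-6)*(-5)
= (-7) - 30 = -37

-37


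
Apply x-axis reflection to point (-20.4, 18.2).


Reflection over x-axis: (x,y) -> (x,-y)
(-20.4, 18.2) -> (-20.4, -18.2)

(-20.4, -18.2)


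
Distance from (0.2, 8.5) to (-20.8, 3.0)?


dx=-21, dy=-5.5
d^2 = (-21)^2 + (-5.5)^2 = 471.25
d = sqrt(471.25) = 21.7083

21.7083


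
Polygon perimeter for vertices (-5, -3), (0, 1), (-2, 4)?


Sides: (-5, -3)->(0, 1): sqrt(41) = 6.403124, (0, 1)->(-2, 4): sqrt(13) = 3.605551, (-2, 4)->(-5, -3): sqrt(58) = 7.615773
Sum = 17.624448
Perimeter = 17.6244

17.6244
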